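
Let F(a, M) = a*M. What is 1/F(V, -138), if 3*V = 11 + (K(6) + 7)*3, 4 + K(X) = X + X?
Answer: -1/2576 ≈ -0.00038820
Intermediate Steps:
K(X) = -4 + 2*X (K(X) = -4 + (X + X) = -4 + 2*X)
V = 56/3 (V = (11 + ((-4 + 2*6) + 7)*3)/3 = (11 + ((-4 + 12) + 7)*3)/3 = (11 + (8 + 7)*3)/3 = (11 + 15*3)/3 = (11 + 45)/3 = (⅓)*56 = 56/3 ≈ 18.667)
F(a, M) = M*a
1/F(V, -138) = 1/(-138*56/3) = 1/(-2576) = -1/2576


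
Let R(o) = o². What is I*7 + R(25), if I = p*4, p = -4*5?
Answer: 65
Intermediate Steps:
p = -20
I = -80 (I = -20*4 = -80)
I*7 + R(25) = -80*7 + 25² = -560 + 625 = 65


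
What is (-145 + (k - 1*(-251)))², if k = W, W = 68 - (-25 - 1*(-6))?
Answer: 37249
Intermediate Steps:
W = 87 (W = 68 - (-25 + 6) = 68 - 1*(-19) = 68 + 19 = 87)
k = 87
(-145 + (k - 1*(-251)))² = (-145 + (87 - 1*(-251)))² = (-145 + (87 + 251))² = (-145 + 338)² = 193² = 37249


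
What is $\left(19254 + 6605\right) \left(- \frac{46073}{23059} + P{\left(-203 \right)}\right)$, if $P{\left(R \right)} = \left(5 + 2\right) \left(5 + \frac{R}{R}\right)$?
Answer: $\frac{23852470895}{23059} \approx 1.0344 \cdot 10^{6}$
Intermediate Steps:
$P{\left(R \right)} = 42$ ($P{\left(R \right)} = 7 \left(5 + 1\right) = 7 \cdot 6 = 42$)
$\left(19254 + 6605\right) \left(- \frac{46073}{23059} + P{\left(-203 \right)}\right) = \left(19254 + 6605\right) \left(- \frac{46073}{23059} + 42\right) = 25859 \left(\left(-46073\right) \frac{1}{23059} + 42\right) = 25859 \left(- \frac{46073}{23059} + 42\right) = 25859 \cdot \frac{922405}{23059} = \frac{23852470895}{23059}$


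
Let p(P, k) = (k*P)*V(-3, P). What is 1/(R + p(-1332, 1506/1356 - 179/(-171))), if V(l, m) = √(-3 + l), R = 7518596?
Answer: 8664446947241/65144533258460987386 + 6623226625*I*√6/130289066516921974772 ≈ 1.33e-7 + 1.2452e-10*I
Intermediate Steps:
p(P, k) = I*P*k*√6 (p(P, k) = (k*P)*√(-3 - 3) = (P*k)*√(-6) = (P*k)*(I*√6) = I*P*k*√6)
1/(R + p(-1332, 1506/1356 - 179/(-171))) = 1/(7518596 + I*(-1332)*(1506/1356 - 179/(-171))*√6) = 1/(7518596 + I*(-1332)*(1506*(1/1356) - 179*(-1/171))*√6) = 1/(7518596 + I*(-1332)*(251/226 + 179/171)*√6) = 1/(7518596 + I*(-1332)*(83375/38646)*√6) = 1/(7518596 - 6169750*I*√6/2147)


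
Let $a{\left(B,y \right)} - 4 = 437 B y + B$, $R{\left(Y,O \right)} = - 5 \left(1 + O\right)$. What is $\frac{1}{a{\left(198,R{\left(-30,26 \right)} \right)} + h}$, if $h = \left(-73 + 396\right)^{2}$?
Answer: $- \frac{1}{11576479} \approx -8.6382 \cdot 10^{-8}$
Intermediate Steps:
$R{\left(Y,O \right)} = -5 - 5 O$
$a{\left(B,y \right)} = 4 + B + 437 B y$ ($a{\left(B,y \right)} = 4 + \left(437 B y + B\right) = 4 + \left(B + 437 B y\right) = 4 + B + 437 B y$)
$h = 104329$ ($h = 323^{2} = 104329$)
$\frac{1}{a{\left(198,R{\left(-30,26 \right)} \right)} + h} = \frac{1}{\left(4 + 198 + 437 \cdot 198 \left(-5 - 130\right)\right) + 104329} = \frac{1}{\left(4 + 198 + 437 \cdot 198 \left(-135\right)\right) + 104329} = \frac{1}{\left(4 + 198 - 11681010\right) + 104329} = \frac{1}{-11680808 + 104329} = \frac{1}{-11576479} = - \frac{1}{11576479}$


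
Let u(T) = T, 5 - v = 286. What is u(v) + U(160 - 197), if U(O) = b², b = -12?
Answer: -137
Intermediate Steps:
v = -281 (v = 5 - 1*286 = 5 - 286 = -281)
U(O) = 144 (U(O) = (-12)² = 144)
u(v) + U(160 - 197) = -281 + 144 = -137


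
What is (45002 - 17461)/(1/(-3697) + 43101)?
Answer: 101819077/159344396 ≈ 0.63899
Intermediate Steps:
(45002 - 17461)/(1/(-3697) + 43101) = 27541/(-1/3697 + 43101) = 27541/(159344396/3697) = 27541*(3697/159344396) = 101819077/159344396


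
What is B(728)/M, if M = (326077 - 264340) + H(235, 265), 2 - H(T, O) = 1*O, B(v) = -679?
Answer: -97/8782 ≈ -0.011045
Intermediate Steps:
H(T, O) = 2 - O
M = 61474 (M = (326077 - 264340) + (2 - 1*265) = 61737 + (2 - 265) = 61737 - 263 = 61474)
B(728)/M = -679/61474 = -679*1/61474 = -97/8782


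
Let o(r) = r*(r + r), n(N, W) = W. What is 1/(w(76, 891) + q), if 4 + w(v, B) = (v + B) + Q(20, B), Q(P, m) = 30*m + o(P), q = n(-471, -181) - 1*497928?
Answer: -1/469616 ≈ -2.1294e-6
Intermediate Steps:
q = -498109 (q = -181 - 1*497928 = -181 - 497928 = -498109)
o(r) = 2*r**2 (o(r) = r*(2*r) = 2*r**2)
Q(P, m) = 2*P**2 + 30*m (Q(P, m) = 30*m + 2*P**2 = 2*P**2 + 30*m)
w(v, B) = 796 + v + 31*B (w(v, B) = -4 + ((v + B) + (2*20**2 + 30*B)) = -4 + ((B + v) + (2*400 + 30*B)) = -4 + ((B + v) + (800 + 30*B)) = -4 + (800 + v + 31*B) = 796 + v + 31*B)
1/(w(76, 891) + q) = 1/((796 + 76 + 31*891) - 498109) = 1/((796 + 76 + 27621) - 498109) = 1/(28493 - 498109) = 1/(-469616) = -1/469616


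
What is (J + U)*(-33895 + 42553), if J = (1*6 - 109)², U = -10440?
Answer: 1463202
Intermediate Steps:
J = 10609 (J = (6 - 109)² = (-103)² = 10609)
(J + U)*(-33895 + 42553) = (10609 - 10440)*(-33895 + 42553) = 169*8658 = 1463202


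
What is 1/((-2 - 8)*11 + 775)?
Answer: 1/665 ≈ 0.0015038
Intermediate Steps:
1/((-2 - 8)*11 + 775) = 1/(-10*11 + 775) = 1/(-110 + 775) = 1/665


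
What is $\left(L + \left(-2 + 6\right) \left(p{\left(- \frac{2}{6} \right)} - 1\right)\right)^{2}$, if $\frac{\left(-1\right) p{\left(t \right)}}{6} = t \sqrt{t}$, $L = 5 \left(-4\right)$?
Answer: $\frac{1664}{3} - 128 i \sqrt{3} \approx 554.67 - 221.7 i$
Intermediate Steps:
$L = -20$
$p{\left(t \right)} = - 6 t^{\frac{3}{2}}$ ($p{\left(t \right)} = - 6 t \sqrt{t} = - 6 t^{\frac{3}{2}}$)
$\left(L + \left(-2 + 6\right) \left(p{\left(- \frac{2}{6} \right)} - 1\right)\right)^{2} = \left(-20 + \left(-2 + 6\right) \left(- 6 \left(- \frac{2}{6}\right)^{\frac{3}{2}} - 1\right)\right)^{2} = \left(-20 + 4 \left(- 6 \left(\left(-2\right) \frac{1}{6}\right)^{\frac{3}{2}} - 1\right)\right)^{2} = \left(-20 + 4 \left(- 6 \left(- \frac{1}{3}\right)^{\frac{3}{2}} - 1\right)\right)^{2} = \left(-20 + 4 \left(- 6 \left(- \frac{i \sqrt{3}}{9}\right) - 1\right)\right)^{2} = \left(-20 + 4 \left(\frac{2 i \sqrt{3}}{3} - 1\right)\right)^{2} = \left(-20 + 4 \left(-1 + \frac{2 i \sqrt{3}}{3}\right)\right)^{2} = \left(-20 - \left(4 - \frac{8 i \sqrt{3}}{3}\right)\right)^{2} = \left(-24 + \frac{8 i \sqrt{3}}{3}\right)^{2}$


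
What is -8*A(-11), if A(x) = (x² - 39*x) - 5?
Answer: -4360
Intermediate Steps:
A(x) = -5 + x² - 39*x
-8*A(-11) = -8*(-5 + (-11)² - 39*(-11)) = -8*(-5 + 121 + 429) = -8*545 = -4360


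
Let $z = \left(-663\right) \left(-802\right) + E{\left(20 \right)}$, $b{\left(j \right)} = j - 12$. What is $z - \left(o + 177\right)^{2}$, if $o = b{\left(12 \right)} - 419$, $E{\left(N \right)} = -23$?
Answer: $473139$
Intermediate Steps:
$b{\left(j \right)} = -12 + j$ ($b{\left(j \right)} = j - 12 = -12 + j$)
$z = 531703$ ($z = \left(-663\right) \left(-802\right) - 23 = 531726 - 23 = 531703$)
$o = -419$ ($o = \left(-12 + 12\right) - 419 = 0 - 419 = -419$)
$z - \left(o + 177\right)^{2} = 531703 - \left(-419 + 177\right)^{2} = 531703 - \left(-242\right)^{2} = 531703 - 58564 = 473139$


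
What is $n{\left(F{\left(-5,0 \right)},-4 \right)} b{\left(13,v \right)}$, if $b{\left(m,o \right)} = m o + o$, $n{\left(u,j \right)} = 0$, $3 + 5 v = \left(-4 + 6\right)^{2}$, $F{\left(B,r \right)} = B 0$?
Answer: $0$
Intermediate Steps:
$F{\left(B,r \right)} = 0$
$v = \frac{1}{5}$ ($v = - \frac{3}{5} + \frac{\left(-4 + 6\right)^{2}}{5} = - \frac{3}{5} + \frac{2^{2}}{5} = - \frac{3}{5} + \frac{1}{5} \cdot 4 = - \frac{3}{5} + \frac{4}{5} = \frac{1}{5} \approx 0.2$)
$b{\left(m,o \right)} = o + m o$
$n{\left(F{\left(-5,0 \right)},-4 \right)} b{\left(13,v \right)} = 0 \frac{1 + 13}{5} = 0 \cdot \frac{1}{5} \cdot 14 = 0 \cdot \frac{14}{5} = 0$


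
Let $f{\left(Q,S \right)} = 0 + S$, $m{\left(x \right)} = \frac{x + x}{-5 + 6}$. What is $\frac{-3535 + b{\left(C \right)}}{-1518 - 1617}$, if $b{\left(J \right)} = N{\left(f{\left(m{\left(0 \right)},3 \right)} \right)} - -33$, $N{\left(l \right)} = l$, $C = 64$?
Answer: $\frac{3499}{3135} \approx 1.1161$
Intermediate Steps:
$m{\left(x \right)} = 2 x$ ($m{\left(x \right)} = \frac{2 x}{1} = 2 x 1 = 2 x$)
$f{\left(Q,S \right)} = S$
$b{\left(J \right)} = 36$ ($b{\left(J \right)} = 3 - -33 = 3 + 33 = 36$)
$\frac{-3535 + b{\left(C \right)}}{-1518 - 1617} = \frac{-3535 + 36}{-1518 - 1617} = - \frac{3499}{-3135} = \left(-3499\right) \left(- \frac{1}{3135}\right) = \frac{3499}{3135}$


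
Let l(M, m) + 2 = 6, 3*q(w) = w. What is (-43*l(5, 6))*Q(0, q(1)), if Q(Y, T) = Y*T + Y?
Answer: 0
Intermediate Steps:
q(w) = w/3
Q(Y, T) = Y + T*Y (Q(Y, T) = T*Y + Y = Y + T*Y)
l(M, m) = 4 (l(M, m) = -2 + 6 = 4)
(-43*l(5, 6))*Q(0, q(1)) = (-43*4)*(0*(1 + (1/3)*1)) = -0*(1 + 1/3) = -0*4/3 = -172*0 = 0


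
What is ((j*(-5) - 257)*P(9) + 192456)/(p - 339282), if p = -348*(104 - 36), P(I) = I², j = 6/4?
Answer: -114021/241964 ≈ -0.47123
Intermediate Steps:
j = 3/2 (j = 6*(¼) = 3/2 ≈ 1.5000)
p = -23664 (p = -348*68 = -23664)
((j*(-5) - 257)*P(9) + 192456)/(p - 339282) = (((3/2)*(-5) - 257)*9² + 192456)/(-23664 - 339282) = ((-15/2 - 257)*81 + 192456)/(-362946) = (-529/2*81 + 192456)*(-1/362946) = (-42849/2 + 192456)*(-1/362946) = (342063/2)*(-1/362946) = -114021/241964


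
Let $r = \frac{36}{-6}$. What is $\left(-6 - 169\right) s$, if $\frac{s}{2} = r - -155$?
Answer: $-52150$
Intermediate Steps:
$r = -6$ ($r = 36 \left(- \frac{1}{6}\right) = -6$)
$s = 298$ ($s = 2 \left(-6 - -155\right) = 2 \left(-6 + 155\right) = 2 \cdot 149 = 298$)
$\left(-6 - 169\right) s = \left(-6 - 169\right) 298 = \left(-175\right) 298 = -52150$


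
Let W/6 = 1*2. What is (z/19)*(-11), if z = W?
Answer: -132/19 ≈ -6.9474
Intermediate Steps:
W = 12 (W = 6*(1*2) = 6*2 = 12)
z = 12
(z/19)*(-11) = (12/19)*(-11) = -132/19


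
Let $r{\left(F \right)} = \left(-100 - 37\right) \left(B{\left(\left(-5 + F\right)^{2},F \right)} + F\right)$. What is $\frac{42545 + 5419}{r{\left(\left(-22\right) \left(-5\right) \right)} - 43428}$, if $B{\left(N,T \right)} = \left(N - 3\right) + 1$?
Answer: $- \frac{15988}{522883} \approx -0.030577$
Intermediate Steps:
$B{\left(N,T \right)} = -2 + N$ ($B{\left(N,T \right)} = \left(-3 + N\right) + 1 = -2 + N$)
$r{\left(F \right)} = 274 - 137 F - 137 \left(-5 + F\right)^{2}$ ($r{\left(F \right)} = \left(-100 - 37\right) \left(\left(-2 + \left(-5 + F\right)^{2}\right) + F\right) = - 137 \left(-2 + F + \left(-5 + F\right)^{2}\right) = 274 - 137 F - 137 \left(-5 + F\right)^{2}$)
$\frac{42545 + 5419}{r{\left(\left(-22\right) \left(-5\right) \right)} - 43428} = \frac{42545 + 5419}{\left(274 - 137 \left(\left(-22\right) \left(-5\right)\right) - 137 \left(-5 - -110\right)^{2}\right) - 43428} = \frac{47964}{\left(274 - 15070 - 137 \left(-5 + 110\right)^{2}\right) - 43428} = \frac{47964}{\left(274 - 15070 - 137 \cdot 105^{2}\right) - 43428} = \frac{47964}{\left(274 - 15070 - 1510425\right) - 43428} = \frac{47964}{-1525221 - 43428} = \frac{47964}{-1568649} = 47964 \left(- \frac{1}{1568649}\right) = - \frac{15988}{522883}$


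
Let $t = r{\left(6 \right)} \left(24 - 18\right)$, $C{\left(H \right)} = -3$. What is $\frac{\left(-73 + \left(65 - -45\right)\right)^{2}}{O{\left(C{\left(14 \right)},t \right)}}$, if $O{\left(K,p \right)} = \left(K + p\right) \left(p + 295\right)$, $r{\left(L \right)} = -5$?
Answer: $- \frac{1369}{8745} \approx -0.15655$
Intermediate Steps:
$t = -30$ ($t = - 5 \left(24 - 18\right) = \left(-5\right) 6 = -30$)
$O{\left(K,p \right)} = \left(295 + p\right) \left(K + p\right)$ ($O{\left(K,p \right)} = \left(K + p\right) \left(295 + p\right) = \left(295 + p\right) \left(K + p\right)$)
$\frac{\left(-73 + \left(65 - -45\right)\right)^{2}}{O{\left(C{\left(14 \right)},t \right)}} = \frac{\left(-73 + \left(65 - -45\right)\right)^{2}}{\left(-30\right)^{2} + 295 \left(-3\right) + 295 \left(-30\right) - -90} = \frac{\left(-73 + \left(65 + 45\right)\right)^{2}}{900 - 885 - 8850 + 90} = \frac{\left(-73 + 110\right)^{2}}{-8745} = 37^{2} \left(- \frac{1}{8745}\right) = 1369 \left(- \frac{1}{8745}\right) = - \frac{1369}{8745}$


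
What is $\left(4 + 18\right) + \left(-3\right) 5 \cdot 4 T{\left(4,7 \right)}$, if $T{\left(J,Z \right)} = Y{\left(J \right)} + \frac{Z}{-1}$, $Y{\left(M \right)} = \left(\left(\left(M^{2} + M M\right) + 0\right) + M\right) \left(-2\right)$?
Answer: $4762$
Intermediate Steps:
$Y{\left(M \right)} = - 4 M^{2} - 2 M$ ($Y{\left(M \right)} = \left(\left(\left(M^{2} + M^{2}\right) + 0\right) + M\right) \left(-2\right) = \left(\left(2 M^{2} + 0\right) + M\right) \left(-2\right) = \left(2 M^{2} + M\right) \left(-2\right) = \left(M + 2 M^{2}\right) \left(-2\right) = - 4 M^{2} - 2 M$)
$T{\left(J,Z \right)} = - Z - 2 J \left(1 + 2 J\right)$ ($T{\left(J,Z \right)} = - 2 J \left(1 + 2 J\right) + \frac{Z}{-1} = - 2 J \left(1 + 2 J\right) + Z \left(-1\right) = - 2 J \left(1 + 2 J\right) - Z = - Z - 2 J \left(1 + 2 J\right)$)
$\left(4 + 18\right) + \left(-3\right) 5 \cdot 4 T{\left(4,7 \right)} = \left(4 + 18\right) + \left(-3\right) 5 \cdot 4 \left(\left(-1\right) 7 - 8 \left(1 + 2 \cdot 4\right)\right) = 22 + \left(-15\right) 4 \left(-7 - 8 \left(1 + 8\right)\right) = 22 - 60 \left(-7 - 8 \cdot 9\right) = 22 - 60 \left(-7 - 72\right) = 22 - -4740 = 22 + 4740 = 4762$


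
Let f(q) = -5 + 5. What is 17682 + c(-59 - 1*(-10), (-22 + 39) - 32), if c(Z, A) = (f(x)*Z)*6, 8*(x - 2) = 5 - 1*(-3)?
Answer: 17682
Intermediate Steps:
x = 3 (x = 2 + (5 - 1*(-3))/8 = 2 + (5 + 3)/8 = 2 + (1/8)*8 = 2 + 1 = 3)
f(q) = 0
c(Z, A) = 0 (c(Z, A) = (0*Z)*6 = 0*6 = 0)
17682 + c(-59 - 1*(-10), (-22 + 39) - 32) = 17682 + 0 = 17682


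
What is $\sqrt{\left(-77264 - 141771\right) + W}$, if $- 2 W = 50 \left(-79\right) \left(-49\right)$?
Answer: $33 i \sqrt{290} \approx 561.97 i$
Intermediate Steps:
$W = -96775$ ($W = - \frac{50 \left(-79\right) \left(-49\right)}{2} = - \frac{\left(-3950\right) \left(-49\right)}{2} = \left(- \frac{1}{2}\right) 193550 = -96775$)
$\sqrt{\left(-77264 - 141771\right) + W} = \sqrt{\left(-77264 - 141771\right) - 96775} = \sqrt{-219035 - 96775} = \sqrt{-315810} = 33 i \sqrt{290}$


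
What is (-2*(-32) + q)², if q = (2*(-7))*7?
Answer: 1156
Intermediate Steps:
q = -98 (q = -14*7 = -98)
(-2*(-32) + q)² = (-2*(-32) - 98)² = (64 - 98)² = (-34)² = 1156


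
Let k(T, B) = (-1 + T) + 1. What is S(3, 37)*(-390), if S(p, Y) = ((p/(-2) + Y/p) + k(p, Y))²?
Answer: -447785/6 ≈ -74631.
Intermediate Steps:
k(T, B) = T
S(p, Y) = (p/2 + Y/p)² (S(p, Y) = ((p/(-2) + Y/p) + p)² = ((p*(-½) + Y/p) + p)² = ((-p/2 + Y/p) + p)² = (p/2 + Y/p)²)
S(3, 37)*(-390) = ((¼)*(3² + 2*37)²/3²)*(-390) = ((¼)*(⅑)*(9 + 74)²)*(-390) = ((¼)*(⅑)*83²)*(-390) = ((¼)*(⅑)*6889)*(-390) = (6889/36)*(-390) = -447785/6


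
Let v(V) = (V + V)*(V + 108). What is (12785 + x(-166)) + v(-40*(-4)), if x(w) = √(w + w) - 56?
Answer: 98489 + 2*I*√83 ≈ 98489.0 + 18.221*I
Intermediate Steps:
x(w) = -56 + √2*√w (x(w) = √(2*w) - 56 = √2*√w - 56 = -56 + √2*√w)
v(V) = 2*V*(108 + V) (v(V) = (2*V)*(108 + V) = 2*V*(108 + V))
(12785 + x(-166)) + v(-40*(-4)) = (12785 + (-56 + √2*√(-166))) + 2*(-40*(-4))*(108 - 40*(-4)) = (12785 + (-56 + √2*(I*√166))) + 2*160*(108 + 160) = (12785 + (-56 + 2*I*√83)) + 2*160*268 = (12729 + 2*I*√83) + 85760 = 98489 + 2*I*√83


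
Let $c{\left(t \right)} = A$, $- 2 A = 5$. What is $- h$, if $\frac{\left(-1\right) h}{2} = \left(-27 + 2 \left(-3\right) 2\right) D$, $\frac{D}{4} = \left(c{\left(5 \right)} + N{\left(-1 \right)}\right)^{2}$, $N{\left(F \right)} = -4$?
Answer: $-13182$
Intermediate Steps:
$A = - \frac{5}{2}$ ($A = \left(- \frac{1}{2}\right) 5 = - \frac{5}{2} \approx -2.5$)
$c{\left(t \right)} = - \frac{5}{2}$
$D = 169$ ($D = 4 \left(- \frac{5}{2} - 4\right)^{2} = 4 \left(- \frac{13}{2}\right)^{2} = 4 \cdot \frac{169}{4} = 169$)
$h = 13182$ ($h = - 2 \left(-27 + 2 \left(-3\right) 2\right) 169 = - 2 \left(-27 - 12\right) 169 = - 2 \left(\left(-39\right) 169\right) = \left(-2\right) \left(-6591\right) = 13182$)
$- h = \left(-1\right) 13182 = -13182$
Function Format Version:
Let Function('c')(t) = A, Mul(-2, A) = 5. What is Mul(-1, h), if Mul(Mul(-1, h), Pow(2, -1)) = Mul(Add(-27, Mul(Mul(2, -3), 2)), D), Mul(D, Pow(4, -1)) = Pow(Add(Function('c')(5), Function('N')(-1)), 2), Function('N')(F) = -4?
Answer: -13182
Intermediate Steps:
A = Rational(-5, 2) (A = Mul(Rational(-1, 2), 5) = Rational(-5, 2) ≈ -2.5000)
Function('c')(t) = Rational(-5, 2)
D = 169 (D = Mul(4, Pow(Add(Rational(-5, 2), -4), 2)) = Mul(4, Pow(Rational(-13, 2), 2)) = Mul(4, Rational(169, 4)) = 169)
h = 13182 (h = Mul(-2, Mul(Add(-27, Mul(Mul(2, -3), 2)), 169)) = Mul(-2, Mul(Add(-27, Mul(-6, 2)), 169)) = Mul(-2, Mul(Add(-27, -12), 169)) = Mul(-2, Mul(-39, 169)) = Mul(-2, -6591) = 13182)
Mul(-1, h) = Mul(-1, 13182) = -13182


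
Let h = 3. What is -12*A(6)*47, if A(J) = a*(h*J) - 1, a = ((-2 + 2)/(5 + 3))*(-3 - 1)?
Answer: 564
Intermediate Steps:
a = 0 (a = (0/8)*(-4) = (0*(⅛))*(-4) = 0*(-4) = 0)
A(J) = -1 (A(J) = 0*(3*J) - 1 = 0 - 1 = -1)
-12*A(6)*47 = -12*(-1)*47 = 12*47 = 564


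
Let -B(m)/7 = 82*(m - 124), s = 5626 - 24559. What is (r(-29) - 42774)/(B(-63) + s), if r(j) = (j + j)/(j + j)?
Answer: -42773/88405 ≈ -0.48383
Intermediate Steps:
s = -18933
B(m) = 71176 - 574*m (B(m) = -574*(m - 124) = -574*(-124 + m) = -7*(-10168 + 82*m) = 71176 - 574*m)
r(j) = 1 (r(j) = (2*j)/((2*j)) = (2*j)*(1/(2*j)) = 1)
(r(-29) - 42774)/(B(-63) + s) = (1 - 42774)/((71176 - 574*(-63)) - 18933) = -42773/((71176 + 36162) - 18933) = -42773/(107338 - 18933) = -42773/88405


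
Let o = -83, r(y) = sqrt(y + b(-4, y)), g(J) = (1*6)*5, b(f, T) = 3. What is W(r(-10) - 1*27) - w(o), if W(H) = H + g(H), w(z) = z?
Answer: 86 + I*sqrt(7) ≈ 86.0 + 2.6458*I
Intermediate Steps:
g(J) = 30 (g(J) = 6*5 = 30)
r(y) = sqrt(3 + y) (r(y) = sqrt(y + 3) = sqrt(3 + y))
W(H) = 30 + H (W(H) = H + 30 = 30 + H)
W(r(-10) - 1*27) - w(o) = (30 + (sqrt(3 - 10) - 1*27)) - 1*(-83) = (30 + (sqrt(-7) - 27)) + 83 = (30 + (I*sqrt(7) - 27)) + 83 = (30 + (-27 + I*sqrt(7))) + 83 = (3 + I*sqrt(7)) + 83 = 86 + I*sqrt(7)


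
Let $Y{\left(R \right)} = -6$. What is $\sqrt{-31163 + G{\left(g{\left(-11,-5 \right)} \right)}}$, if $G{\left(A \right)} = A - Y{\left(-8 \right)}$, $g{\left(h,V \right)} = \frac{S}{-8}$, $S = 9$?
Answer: $\frac{i \sqrt{498530}}{4} \approx 176.52 i$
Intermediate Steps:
$g{\left(h,V \right)} = - \frac{9}{8}$ ($g{\left(h,V \right)} = \frac{9}{-8} = 9 \left(- \frac{1}{8}\right) = - \frac{9}{8}$)
$G{\left(A \right)} = 6 + A$ ($G{\left(A \right)} = A - -6 = A + 6 = 6 + A$)
$\sqrt{-31163 + G{\left(g{\left(-11,-5 \right)} \right)}} = \sqrt{-31163 + \left(6 - \frac{9}{8}\right)} = \sqrt{-31163 + \frac{39}{8}} = \sqrt{- \frac{249265}{8}} = \frac{i \sqrt{498530}}{4}$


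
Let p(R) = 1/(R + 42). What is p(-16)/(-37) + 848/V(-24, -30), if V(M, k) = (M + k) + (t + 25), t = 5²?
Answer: -203945/962 ≈ -212.00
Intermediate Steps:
t = 25
p(R) = 1/(42 + R)
V(M, k) = 50 + M + k (V(M, k) = (M + k) + (25 + 25) = (M + k) + 50 = 50 + M + k)
p(-16)/(-37) + 848/V(-24, -30) = 1/((42 - 16)*(-37)) + 848/(50 - 24 - 30) = -1/37/26 + 848/(-4) = (1/26)*(-1/37) + 848*(-¼) = -1/962 - 212 = -203945/962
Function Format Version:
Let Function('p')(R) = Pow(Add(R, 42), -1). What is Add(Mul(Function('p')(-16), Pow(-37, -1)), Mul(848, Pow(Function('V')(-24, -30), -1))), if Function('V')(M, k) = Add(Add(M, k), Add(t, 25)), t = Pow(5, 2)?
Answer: Rational(-203945, 962) ≈ -212.00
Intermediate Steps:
t = 25
Function('p')(R) = Pow(Add(42, R), -1)
Function('V')(M, k) = Add(50, M, k) (Function('V')(M, k) = Add(Add(M, k), Add(25, 25)) = Add(Add(M, k), 50) = Add(50, M, k))
Add(Mul(Function('p')(-16), Pow(-37, -1)), Mul(848, Pow(Function('V')(-24, -30), -1))) = Add(Mul(Pow(Add(42, -16), -1), Pow(-37, -1)), Mul(848, Pow(Add(50, -24, -30), -1))) = Add(Mul(Pow(26, -1), Rational(-1, 37)), Mul(848, Pow(-4, -1))) = Add(Mul(Rational(1, 26), Rational(-1, 37)), Mul(848, Rational(-1, 4))) = Add(Rational(-1, 962), -212) = Rational(-203945, 962)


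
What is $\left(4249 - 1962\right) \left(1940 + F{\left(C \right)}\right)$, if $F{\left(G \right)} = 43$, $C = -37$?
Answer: $4535121$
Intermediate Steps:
$\left(4249 - 1962\right) \left(1940 + F{\left(C \right)}\right) = \left(4249 - 1962\right) \left(1940 + 43\right) = \left(4249 - 1962\right) 1983 = 2287 \cdot 1983 = 4535121$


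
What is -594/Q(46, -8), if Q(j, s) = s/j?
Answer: 6831/2 ≈ 3415.5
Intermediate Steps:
-594/Q(46, -8) = -594/((-8/46)) = -594/((-8*1/46)) = -594/(-4/23) = -594*(-23/4) = 6831/2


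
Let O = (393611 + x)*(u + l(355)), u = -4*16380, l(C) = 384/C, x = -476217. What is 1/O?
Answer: 355/1921350796896 ≈ 1.8477e-10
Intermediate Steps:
u = -65520
O = 1921350796896/355 (O = (393611 - 476217)*(-65520 + 384/355) = -82606*(-65520 + 384*(1/355)) = -82606*(-65520 + 384/355) = -82606*(-23259216/355) = 1921350796896/355 ≈ 5.4123e+9)
1/O = 1/(1921350796896/355) = 355/1921350796896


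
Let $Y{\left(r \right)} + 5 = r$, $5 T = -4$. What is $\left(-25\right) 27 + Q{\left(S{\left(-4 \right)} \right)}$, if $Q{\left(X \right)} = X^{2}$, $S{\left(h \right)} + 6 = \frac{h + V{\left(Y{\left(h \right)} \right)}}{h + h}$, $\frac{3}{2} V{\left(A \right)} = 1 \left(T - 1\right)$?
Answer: $- \frac{258551}{400} \approx -646.38$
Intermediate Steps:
$T = - \frac{4}{5}$ ($T = \frac{1}{5} \left(-4\right) = - \frac{4}{5} \approx -0.8$)
$Y{\left(r \right)} = -5 + r$
$V{\left(A \right)} = - \frac{6}{5}$ ($V{\left(A \right)} = \frac{2 \cdot 1 \left(- \frac{4}{5} - 1\right)}{3} = \frac{2 \cdot 1 \left(- \frac{9}{5}\right)}{3} = \frac{2}{3} \left(- \frac{9}{5}\right) = - \frac{6}{5}$)
$S{\left(h \right)} = -6 + \frac{- \frac{6}{5} + h}{2 h}$ ($S{\left(h \right)} = -6 + \frac{h - \frac{6}{5}}{h + h} = -6 + \frac{- \frac{6}{5} + h}{2 h}$)
$\left(-25\right) 27 + Q{\left(S{\left(-4 \right)} \right)} = \left(-25\right) 27 + \left(\frac{-6 - -220}{10 \left(-4\right)}\right)^{2} = -675 + \left(\frac{1}{10} \left(- \frac{1}{4}\right) \left(-6 + 220\right)\right)^{2} = -675 + \left(\frac{1}{10} \left(- \frac{1}{4}\right) 214\right)^{2} = -675 + \left(- \frac{107}{20}\right)^{2} = -675 + \frac{11449}{400} = - \frac{258551}{400}$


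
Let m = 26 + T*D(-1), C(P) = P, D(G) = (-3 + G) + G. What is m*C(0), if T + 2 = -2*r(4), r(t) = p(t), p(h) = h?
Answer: 0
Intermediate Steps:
r(t) = t
D(G) = -3 + 2*G
T = -10 (T = -2 - 2*4 = -2 - 8 = -10)
m = 76 (m = 26 - 10*(-3 + 2*(-1)) = 26 - 10*(-3 - 2) = 26 - 10*(-5) = 26 + 50 = 76)
m*C(0) = 76*0 = 0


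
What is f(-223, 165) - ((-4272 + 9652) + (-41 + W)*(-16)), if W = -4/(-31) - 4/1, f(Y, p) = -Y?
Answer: -182123/31 ≈ -5874.9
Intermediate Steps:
W = -120/31 (W = -4*(-1/31) - 4*1 = 4/31 - 4 = -120/31 ≈ -3.8710)
f(-223, 165) - ((-4272 + 9652) + (-41 + W)*(-16)) = -1*(-223) - ((-4272 + 9652) + (-41 - 120/31)*(-16)) = 223 - (5380 - 1391/31*(-16)) = 223 - (5380 + 22256/31) = 223 - 1*189036/31 = 223 - 189036/31 = -182123/31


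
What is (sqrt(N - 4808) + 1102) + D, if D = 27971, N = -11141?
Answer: 29073 + I*sqrt(15949) ≈ 29073.0 + 126.29*I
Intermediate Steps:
(sqrt(N - 4808) + 1102) + D = (sqrt(-11141 - 4808) + 1102) + 27971 = (sqrt(-15949) + 1102) + 27971 = (I*sqrt(15949) + 1102) + 27971 = (1102 + I*sqrt(15949)) + 27971 = 29073 + I*sqrt(15949)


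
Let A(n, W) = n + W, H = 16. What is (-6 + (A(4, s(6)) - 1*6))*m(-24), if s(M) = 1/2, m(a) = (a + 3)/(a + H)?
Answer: -315/16 ≈ -19.688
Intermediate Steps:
m(a) = (3 + a)/(16 + a) (m(a) = (a + 3)/(a + 16) = (3 + a)/(16 + a))
s(M) = ½
A(n, W) = W + n
(-6 + (A(4, s(6)) - 1*6))*m(-24) = (-6 + ((½ + 4) - 1*6))*((3 - 24)/(16 - 24)) = (-6 + (9/2 - 6))*(-21/(-8)) = (-6 - 3/2)*(-⅛*(-21)) = -15/2*21/8 = -315/16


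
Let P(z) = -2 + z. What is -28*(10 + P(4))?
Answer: -336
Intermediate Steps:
-28*(10 + P(4)) = -28*(10 + (-2 + 4)) = -28*(10 + 2) = -28*12 = -336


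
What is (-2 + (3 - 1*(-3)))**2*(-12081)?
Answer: -193296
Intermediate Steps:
(-2 + (3 - 1*(-3)))**2*(-12081) = (-2 + (3 + 3))**2*(-12081) = (-2 + 6)**2*(-12081) = 4**2*(-12081) = 16*(-12081) = -193296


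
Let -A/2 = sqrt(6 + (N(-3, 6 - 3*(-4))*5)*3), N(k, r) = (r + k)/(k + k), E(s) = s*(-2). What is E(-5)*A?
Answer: -30*I*sqrt(14) ≈ -112.25*I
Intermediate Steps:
E(s) = -2*s
N(k, r) = (k + r)/(2*k) (N(k, r) = (k + r)/((2*k)) = (k + r)*(1/(2*k)) = (k + r)/(2*k))
A = -3*I*sqrt(14) (A = -2*sqrt(6 + (((1/2)*(-3 + (6 - 3*(-4)))/(-3))*5)*3) = -2*sqrt(6 + (((1/2)*(-1/3)*(-3 + (6 + 12)))*5)*3) = -2*sqrt(6 + (((1/2)*(-1/3)*(-3 + 18))*5)*3) = -2*sqrt(6 + (((1/2)*(-1/3)*15)*5)*3) = -2*sqrt(6 - 5/2*5*3) = -2*sqrt(6 - 25/2*3) = -2*sqrt(6 - 75/2) = -3*I*sqrt(14) ≈ -11.225*I)
E(-5)*A = (-2*(-5))*(-3*I*sqrt(14)) = 10*(-3*I*sqrt(14)) = -30*I*sqrt(14)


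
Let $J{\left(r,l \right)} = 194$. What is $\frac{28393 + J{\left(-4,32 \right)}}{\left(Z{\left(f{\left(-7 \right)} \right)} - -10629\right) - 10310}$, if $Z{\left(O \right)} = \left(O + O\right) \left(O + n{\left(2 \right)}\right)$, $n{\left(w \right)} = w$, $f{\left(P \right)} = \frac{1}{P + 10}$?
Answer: $\frac{257283}{2885} \approx 89.18$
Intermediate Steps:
$f{\left(P \right)} = \frac{1}{10 + P}$
$Z{\left(O \right)} = 2 O \left(2 + O\right)$ ($Z{\left(O \right)} = \left(O + O\right) \left(O + 2\right) = 2 O \left(2 + O\right)$)
$\frac{28393 + J{\left(-4,32 \right)}}{\left(Z{\left(f{\left(-7 \right)} \right)} - -10629\right) - 10310} = \frac{28393 + 194}{\left(\frac{2 \left(2 + \frac{1}{10 - 7}\right)}{10 - 7} - -10629\right) - 10310} = \frac{28587}{\left(\frac{2 \left(2 + \frac{1}{3}\right)}{3} + 10629\right) - 10310} = \frac{28587}{\left(2 \cdot \frac{1}{3} \left(2 + \frac{1}{3}\right) + 10629\right) - 10310} = \frac{28587}{\left(2 \cdot \frac{1}{3} \cdot \frac{7}{3} + 10629\right) - 10310} = \frac{28587}{\left(\frac{14}{9} + 10629\right) - 10310} = \frac{28587}{\frac{95675}{9} - 10310} = \frac{28587}{\frac{2885}{9}} = 28587 \cdot \frac{9}{2885} = \frac{257283}{2885}$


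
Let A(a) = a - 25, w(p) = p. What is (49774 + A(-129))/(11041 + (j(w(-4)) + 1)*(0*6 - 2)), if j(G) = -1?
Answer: 49620/11041 ≈ 4.4942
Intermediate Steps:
A(a) = -25 + a
(49774 + A(-129))/(11041 + (j(w(-4)) + 1)*(0*6 - 2)) = (49774 + (-25 - 129))/(11041 + (-1 + 1)*(0*6 - 2)) = (49774 - 154)/(11041 + 0*(0 - 2)) = 49620/(11041 + 0*(-2)) = 49620/(11041 + 0) = 49620/11041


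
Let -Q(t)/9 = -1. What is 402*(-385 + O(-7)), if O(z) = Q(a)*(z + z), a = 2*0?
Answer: -205422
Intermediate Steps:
a = 0
Q(t) = 9 (Q(t) = -9*(-1) = 9)
O(z) = 18*z (O(z) = 9*(z + z) = 9*(2*z) = 18*z)
402*(-385 + O(-7)) = 402*(-385 + 18*(-7)) = 402*(-385 - 126) = 402*(-511) = -205422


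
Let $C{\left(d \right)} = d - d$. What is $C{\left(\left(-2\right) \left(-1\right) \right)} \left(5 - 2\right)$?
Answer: $0$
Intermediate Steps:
$C{\left(d \right)} = 0$
$C{\left(\left(-2\right) \left(-1\right) \right)} \left(5 - 2\right) = 0 \left(5 - 2\right) = 0 \cdot 3 = 0$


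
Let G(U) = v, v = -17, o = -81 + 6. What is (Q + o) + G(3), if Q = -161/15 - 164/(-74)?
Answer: -55787/555 ≈ -100.52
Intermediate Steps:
o = -75
G(U) = -17
Q = -4727/555 (Q = -161*1/15 - 164*(-1/74) = -161/15 + 82/37 = -4727/555 ≈ -8.5171)
(Q + o) + G(3) = (-4727/555 - 75) - 17 = -46352/555 - 17 = -55787/555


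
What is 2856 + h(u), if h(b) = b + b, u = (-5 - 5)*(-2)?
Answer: 2896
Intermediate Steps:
u = 20 (u = -10*(-2) = 20)
h(b) = 2*b
2856 + h(u) = 2856 + 2*20 = 2856 + 40 = 2896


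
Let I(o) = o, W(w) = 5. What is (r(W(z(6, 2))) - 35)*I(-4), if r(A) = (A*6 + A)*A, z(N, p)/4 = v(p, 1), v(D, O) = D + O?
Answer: -560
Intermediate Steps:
z(N, p) = 4 + 4*p (z(N, p) = 4*(p + 1) = 4*(1 + p) = 4 + 4*p)
r(A) = 7*A**2 (r(A) = (6*A + A)*A = (7*A)*A = 7*A**2)
(r(W(z(6, 2))) - 35)*I(-4) = (7*5**2 - 35)*(-4) = (7*25 - 35)*(-4) = (175 - 35)*(-4) = 140*(-4) = -560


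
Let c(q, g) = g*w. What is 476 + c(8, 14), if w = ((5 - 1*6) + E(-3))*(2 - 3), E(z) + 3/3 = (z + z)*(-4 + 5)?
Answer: 588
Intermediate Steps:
E(z) = -1 + 2*z (E(z) = -1 + (z + z)*(-4 + 5) = -1 + (2*z)*1 = -1 + 2*z)
w = 8 (w = ((5 - 1*6) + (-1 + 2*(-3)))*(2 - 3) = ((5 - 6) + (-1 - 6))*(-1) = (-1 - 7)*(-1) = -8*(-1) = 8)
c(q, g) = 8*g (c(q, g) = g*8 = 8*g)
476 + c(8, 14) = 476 + 8*14 = 476 + 112 = 588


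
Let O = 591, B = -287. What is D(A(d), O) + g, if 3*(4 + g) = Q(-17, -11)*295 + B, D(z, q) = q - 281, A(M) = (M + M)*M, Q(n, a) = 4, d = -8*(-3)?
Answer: 1811/3 ≈ 603.67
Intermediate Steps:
d = 24
A(M) = 2*M**2 (A(M) = (2*M)*M = 2*M**2)
D(z, q) = -281 + q
g = 881/3 (g = -4 + (4*295 - 287)/3 = -4 + (1180 - 287)/3 = -4 + (1/3)*893 = -4 + 893/3 = 881/3 ≈ 293.67)
D(A(d), O) + g = (-281 + 591) + 881/3 = 310 + 881/3 = 1811/3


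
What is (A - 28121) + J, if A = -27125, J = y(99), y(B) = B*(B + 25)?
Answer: -42970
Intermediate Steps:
y(B) = B*(25 + B)
J = 12276 (J = 99*(25 + 99) = 99*124 = 12276)
(A - 28121) + J = (-27125 - 28121) + 12276 = -55246 + 12276 = -42970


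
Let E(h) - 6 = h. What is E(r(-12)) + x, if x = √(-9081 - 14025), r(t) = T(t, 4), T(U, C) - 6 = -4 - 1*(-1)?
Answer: 9 + I*√23106 ≈ 9.0 + 152.01*I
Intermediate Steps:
T(U, C) = 3 (T(U, C) = 6 + (-4 - 1*(-1)) = 6 + (-4 + 1) = 6 - 3 = 3)
r(t) = 3
E(h) = 6 + h
x = I*√23106 (x = √(-23106) = I*√23106 ≈ 152.01*I)
E(r(-12)) + x = (6 + 3) + I*√23106 = 9 + I*√23106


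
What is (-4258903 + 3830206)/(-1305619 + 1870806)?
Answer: -428697/565187 ≈ -0.75850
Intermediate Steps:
(-4258903 + 3830206)/(-1305619 + 1870806) = -428697/565187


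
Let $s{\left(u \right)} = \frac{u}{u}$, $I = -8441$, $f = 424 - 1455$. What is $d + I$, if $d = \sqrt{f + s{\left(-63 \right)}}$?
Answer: $-8441 + i \sqrt{1030} \approx -8441.0 + 32.094 i$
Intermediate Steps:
$f = -1031$
$s{\left(u \right)} = 1$
$d = i \sqrt{1030}$ ($d = \sqrt{-1031 + 1} = \sqrt{-1030} = i \sqrt{1030} \approx 32.094 i$)
$d + I = i \sqrt{1030} - 8441 = -8441 + i \sqrt{1030}$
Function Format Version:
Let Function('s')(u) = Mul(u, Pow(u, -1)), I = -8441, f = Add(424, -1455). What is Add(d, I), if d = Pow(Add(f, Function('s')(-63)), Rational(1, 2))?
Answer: Add(-8441, Mul(I, Pow(1030, Rational(1, 2)))) ≈ Add(-8441.0, Mul(32.094, I))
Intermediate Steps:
f = -1031
Function('s')(u) = 1
d = Mul(I, Pow(1030, Rational(1, 2))) (d = Pow(Add(-1031, 1), Rational(1, 2)) = Pow(-1030, Rational(1, 2)) = Mul(I, Pow(1030, Rational(1, 2))) ≈ Mul(32.094, I))
Add(d, I) = Add(Mul(I, Pow(1030, Rational(1, 2))), -8441) = Add(-8441, Mul(I, Pow(1030, Rational(1, 2))))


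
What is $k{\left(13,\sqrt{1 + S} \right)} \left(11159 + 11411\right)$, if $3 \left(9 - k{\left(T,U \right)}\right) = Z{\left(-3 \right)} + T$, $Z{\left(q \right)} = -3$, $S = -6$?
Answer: $\frac{383690}{3} \approx 1.279 \cdot 10^{5}$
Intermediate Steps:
$k{\left(T,U \right)} = 10 - \frac{T}{3}$ ($k{\left(T,U \right)} = 9 - \frac{-3 + T}{3} = 9 - \left(-1 + \frac{T}{3}\right) = 10 - \frac{T}{3}$)
$k{\left(13,\sqrt{1 + S} \right)} \left(11159 + 11411\right) = \left(10 - \frac{13}{3}\right) \left(11159 + 11411\right) = \left(10 - \frac{13}{3}\right) 22570 = \frac{17}{3} \cdot 22570 = \frac{383690}{3}$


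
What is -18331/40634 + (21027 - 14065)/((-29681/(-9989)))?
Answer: 2825283164601/1206057754 ≈ 2342.6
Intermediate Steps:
-18331/40634 + (21027 - 14065)/((-29681/(-9989))) = -18331*1/40634 + 6962/((-29681*(-1/9989))) = -18331/40634 + 6962/(29681/9989) = -18331/40634 + 6962*(9989/29681) = -18331/40634 + 69543418/29681 = 2825283164601/1206057754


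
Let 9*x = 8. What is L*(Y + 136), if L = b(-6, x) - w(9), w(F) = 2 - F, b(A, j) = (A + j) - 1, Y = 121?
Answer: 2056/9 ≈ 228.44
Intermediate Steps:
x = 8/9 (x = (1/9)*8 = 8/9 ≈ 0.88889)
b(A, j) = -1 + A + j
L = 8/9 (L = (-1 - 6 + 8/9) - (2 - 1*9) = -55/9 - (2 - 9) = -55/9 - 1*(-7) = -55/9 + 7 = 8/9 ≈ 0.88889)
L*(Y + 136) = 8*(121 + 136)/9 = (8/9)*257 = 2056/9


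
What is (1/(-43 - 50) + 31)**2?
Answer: 8305924/8649 ≈ 960.33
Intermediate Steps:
(1/(-43 - 50) + 31)**2 = (1/(-93) + 31)**2 = (-1/93 + 31)**2 = (2882/93)**2 = 8305924/8649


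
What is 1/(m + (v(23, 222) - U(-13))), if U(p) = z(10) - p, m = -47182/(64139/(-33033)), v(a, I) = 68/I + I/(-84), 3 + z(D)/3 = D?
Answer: 3215226/78012424981 ≈ 4.1214e-5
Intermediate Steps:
z(D) = -9 + 3*D
v(a, I) = 68/I - I/84 (v(a, I) = 68/I + I*(-1/84) = 68/I - I/84)
m = 50276226/2069 (m = -47182/(64139*(-1/33033)) = -47182/(-64139/33033) = -47182*(-33033/64139) = 50276226/2069 ≈ 24300.)
U(p) = 21 - p (U(p) = (-9 + 3*10) - p = (-9 + 30) - p = 21 - p)
1/(m + (v(23, 222) - U(-13))) = 1/(50276226/2069 + ((68/222 - 1/84*222) - (21 - 1*(-13)))) = 1/(50276226/2069 + ((68*(1/222) - 37/14) - (21 + 13))) = 1/(50276226/2069 + ((34/111 - 37/14) - 1*34)) = 1/(50276226/2069 + (-3631/1554 - 34)) = 1/(50276226/2069 - 56467/1554) = 1/(78012424981/3215226) = 3215226/78012424981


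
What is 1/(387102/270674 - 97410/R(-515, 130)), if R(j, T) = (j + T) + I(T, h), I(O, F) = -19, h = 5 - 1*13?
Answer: 27338074/6630685887 ≈ 0.0041230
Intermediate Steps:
h = -8 (h = 5 - 13 = -8)
R(j, T) = -19 + T + j (R(j, T) = (j + T) - 19 = (T + j) - 19 = -19 + T + j)
1/(387102/270674 - 97410/R(-515, 130)) = 1/(387102/270674 - 97410/(-19 + 130 - 515)) = 1/(387102*(1/270674) - 97410/(-404)) = 1/(193551/135337 - 97410*(-1/404)) = 1/(193551/135337 + 48705/202) = 1/(6630685887/27338074) = 27338074/6630685887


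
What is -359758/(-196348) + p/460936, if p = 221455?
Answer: 52326914957/22625965432 ≈ 2.3127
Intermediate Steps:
-359758/(-196348) + p/460936 = -359758/(-196348) + 221455/460936 = -359758*(-1/196348) + 221455*(1/460936) = 179879/98174 + 221455/460936 = 52326914957/22625965432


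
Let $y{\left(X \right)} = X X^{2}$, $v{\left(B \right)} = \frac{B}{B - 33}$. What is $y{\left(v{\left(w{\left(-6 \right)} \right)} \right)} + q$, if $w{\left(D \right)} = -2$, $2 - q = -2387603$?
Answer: $\frac{102368564383}{42875} \approx 2.3876 \cdot 10^{6}$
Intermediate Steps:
$q = 2387605$ ($q = 2 - -2387603 = 2 + 2387603 = 2387605$)
$v{\left(B \right)} = \frac{B}{-33 + B}$
$y{\left(X \right)} = X^{3}$
$y{\left(v{\left(w{\left(-6 \right)} \right)} \right)} + q = \left(- \frac{2}{-33 - 2}\right)^{3} + 2387605 = \left(- \frac{2}{-35}\right)^{3} + 2387605 = \left(\left(-2\right) \left(- \frac{1}{35}\right)\right)^{3} + 2387605 = \left(\frac{2}{35}\right)^{3} + 2387605 = \frac{8}{42875} + 2387605 = \frac{102368564383}{42875}$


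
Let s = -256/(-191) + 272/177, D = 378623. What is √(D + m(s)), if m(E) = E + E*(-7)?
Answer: 9*√593571349591/11269 ≈ 615.31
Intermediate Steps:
s = 97264/33807 (s = -256*(-1/191) + 272*(1/177) = 256/191 + 272/177 = 97264/33807 ≈ 2.8770)
m(E) = -6*E (m(E) = E - 7*E = -6*E)
√(D + m(s)) = √(378623 - 6*97264/33807) = √(378623 - 194528/11269) = √(4266508059/11269) = 9*√593571349591/11269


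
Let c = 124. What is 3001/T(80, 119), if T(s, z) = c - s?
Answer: 3001/44 ≈ 68.205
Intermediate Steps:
T(s, z) = 124 - s
3001/T(80, 119) = 3001/(124 - 1*80) = 3001/(124 - 80) = 3001/44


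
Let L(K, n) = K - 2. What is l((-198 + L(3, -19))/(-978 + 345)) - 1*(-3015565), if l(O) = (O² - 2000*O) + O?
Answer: 1208054485795/400689 ≈ 3.0149e+6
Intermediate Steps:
L(K, n) = -2 + K
l(O) = O² - 1999*O
l((-198 + L(3, -19))/(-978 + 345)) - 1*(-3015565) = ((-198 + (-2 + 3))/(-978 + 345))*(-1999 + (-198 + (-2 + 3))/(-978 + 345)) - 1*(-3015565) = ((-198 + 1)/(-633))*(-1999 + (-198 + 1)/(-633)) + 3015565 = (-197*(-1/633))*(-1999 - 197*(-1/633)) + 3015565 = 197*(-1999 + 197/633)/633 + 3015565 = (197/633)*(-1265170/633) + 3015565 = -249238490/400689 + 3015565 = 1208054485795/400689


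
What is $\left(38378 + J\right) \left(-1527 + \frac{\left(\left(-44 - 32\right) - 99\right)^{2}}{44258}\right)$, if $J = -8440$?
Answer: $- \frac{1011176023429}{22129} \approx -4.5695 \cdot 10^{7}$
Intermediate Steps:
$\left(38378 + J\right) \left(-1527 + \frac{\left(\left(-44 - 32\right) - 99\right)^{2}}{44258}\right) = \left(38378 - 8440\right) \left(-1527 + \frac{\left(\left(-44 - 32\right) - 99\right)^{2}}{44258}\right) = 29938 \left(-1527 + \left(\left(-44 - 32\right) - 99\right)^{2} \cdot \frac{1}{44258}\right) = 29938 \left(-1527 + \left(-76 - 99\right)^{2} \cdot \frac{1}{44258}\right) = 29938 \left(-1527 + \left(-175\right)^{2} \cdot \frac{1}{44258}\right) = 29938 \left(-1527 + 30625 \cdot \frac{1}{44258}\right) = 29938 \left(-1527 + \frac{30625}{44258}\right) = 29938 \left(- \frac{67551341}{44258}\right) = - \frac{1011176023429}{22129}$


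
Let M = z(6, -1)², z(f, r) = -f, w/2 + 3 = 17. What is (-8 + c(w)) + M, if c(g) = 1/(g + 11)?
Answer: 1093/39 ≈ 28.026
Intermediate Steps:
w = 28 (w = -6 + 2*17 = -6 + 34 = 28)
c(g) = 1/(11 + g)
M = 36 (M = (-1*6)² = (-6)² = 36)
(-8 + c(w)) + M = (-8 + 1/(11 + 28)) + 36 = (-8 + 1/39) + 36 = -311/39 + 36 = 1093/39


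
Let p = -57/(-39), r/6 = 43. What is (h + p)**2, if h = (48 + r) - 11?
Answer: 14853316/169 ≈ 87890.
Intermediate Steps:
r = 258 (r = 6*43 = 258)
h = 295 (h = (48 + 258) - 11 = 306 - 11 = 295)
p = 19/13 (p = -57*(-1/39) = 19/13 ≈ 1.4615)
(h + p)**2 = (295 + 19/13)**2 = (3854/13)**2 = 14853316/169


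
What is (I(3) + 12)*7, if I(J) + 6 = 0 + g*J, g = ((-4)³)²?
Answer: 86058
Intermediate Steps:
g = 4096 (g = (-64)² = 4096)
I(J) = -6 + 4096*J (I(J) = -6 + (0 + 4096*J) = -6 + 4096*J)
(I(3) + 12)*7 = ((-6 + 4096*3) + 12)*7 = ((-6 + 12288) + 12)*7 = (12282 + 12)*7 = 12294*7 = 86058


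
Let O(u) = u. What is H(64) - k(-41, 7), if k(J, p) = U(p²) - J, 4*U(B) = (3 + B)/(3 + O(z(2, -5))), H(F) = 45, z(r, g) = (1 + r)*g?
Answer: 61/12 ≈ 5.0833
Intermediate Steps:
z(r, g) = g*(1 + r)
U(B) = -1/16 - B/48 (U(B) = ((3 + B)/(3 - 5*(1 + 2)))/4 = ((3 + B)/(3 - 5*3))/4 = ((3 + B)/(3 - 15))/4 = ((3 + B)/(-12))/4 = ((3 + B)*(-1/12))/4 = (-¼ - B/12)/4 = -1/16 - B/48)
k(J, p) = -1/16 - J - p²/48 (k(J, p) = (-1/16 - p²/48) - J = -1/16 - J - p²/48)
H(64) - k(-41, 7) = 45 - (-1/16 - 1*(-41) - 1/48*7²) = 45 - (-1/16 + 41 - 1/48*49) = 45 - (-1/16 + 41 - 49/48) = 45 - 1*479/12 = 45 - 479/12 = 61/12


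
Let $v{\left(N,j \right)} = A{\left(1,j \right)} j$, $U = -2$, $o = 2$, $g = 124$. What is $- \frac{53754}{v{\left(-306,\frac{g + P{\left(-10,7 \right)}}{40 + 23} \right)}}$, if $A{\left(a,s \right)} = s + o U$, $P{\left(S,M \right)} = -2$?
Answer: $\frac{106674813}{7930} \approx 13452.0$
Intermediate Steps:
$A{\left(a,s \right)} = -4 + s$ ($A{\left(a,s \right)} = s + 2 \left(-2\right) = s - 4 = -4 + s$)
$v{\left(N,j \right)} = j \left(-4 + j\right)$ ($v{\left(N,j \right)} = \left(-4 + j\right) j = j \left(-4 + j\right)$)
$- \frac{53754}{v{\left(-306,\frac{g + P{\left(-10,7 \right)}}{40 + 23} \right)}} = - \frac{53754}{\frac{124 - 2}{40 + 23} \left(-4 + \frac{124 - 2}{40 + 23}\right)} = - \frac{53754}{\frac{122}{63} \left(-4 + \frac{122}{63}\right)} = - \frac{53754}{\frac{122}{63} \left(- \frac{130}{63}\right)} = - \frac{53754}{- \frac{15860}{3969}} = \left(-53754\right) \left(- \frac{3969}{15860}\right) = \frac{106674813}{7930}$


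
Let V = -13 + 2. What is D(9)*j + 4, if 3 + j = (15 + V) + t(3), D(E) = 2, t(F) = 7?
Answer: 20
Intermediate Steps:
V = -11
j = 8 (j = -3 + ((15 - 11) + 7) = -3 + (4 + 7) = -3 + 11 = 8)
D(9)*j + 4 = 2*8 + 4 = 16 + 4 = 20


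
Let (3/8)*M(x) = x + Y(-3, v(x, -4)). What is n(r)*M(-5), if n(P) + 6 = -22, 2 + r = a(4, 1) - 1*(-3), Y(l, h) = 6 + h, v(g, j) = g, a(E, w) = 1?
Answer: 896/3 ≈ 298.67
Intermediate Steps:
r = 2 (r = -2 + (1 - 1*(-3)) = -2 + (1 + 3) = -2 + 4 = 2)
n(P) = -28 (n(P) = -6 - 22 = -28)
M(x) = 16 + 16*x/3 (M(x) = 8*(x + (6 + x))/3 = 8*(6 + 2*x)/3 = 16 + 16*x/3)
n(r)*M(-5) = -28*(16 + (16/3)*(-5)) = -28*(16 - 80/3) = -28*(-32/3) = 896/3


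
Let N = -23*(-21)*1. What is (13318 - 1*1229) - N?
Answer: 11606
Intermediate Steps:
N = 483 (N = 483*1 = 483)
(13318 - 1*1229) - N = (13318 - 1*1229) - 1*483 = (13318 - 1229) - 483 = 12089 - 483 = 11606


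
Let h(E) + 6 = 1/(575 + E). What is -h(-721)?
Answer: 877/146 ≈ 6.0069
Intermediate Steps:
h(E) = -6 + 1/(575 + E)
-h(-721) = -(-3449 - 6*(-721))/(575 - 721) = -(-3449 + 4326)/(-146) = -(-1)*877/146 = -1*(-877/146) = 877/146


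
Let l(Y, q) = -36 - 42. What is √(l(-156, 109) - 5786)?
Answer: 2*I*√1466 ≈ 76.577*I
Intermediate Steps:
l(Y, q) = -78
√(l(-156, 109) - 5786) = √(-78 - 5786) = √(-5864) = 2*I*√1466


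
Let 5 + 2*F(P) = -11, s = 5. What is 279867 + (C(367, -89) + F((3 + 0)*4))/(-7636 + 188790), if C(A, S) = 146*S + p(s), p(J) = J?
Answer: 50699013521/181154 ≈ 2.7987e+5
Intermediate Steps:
C(A, S) = 5 + 146*S (C(A, S) = 146*S + 5 = 5 + 146*S)
F(P) = -8 (F(P) = -5/2 + (1/2)*(-11) = -5/2 - 11/2 = -8)
279867 + (C(367, -89) + F((3 + 0)*4))/(-7636 + 188790) = 279867 + ((5 + 146*(-89)) - 8)/(-7636 + 188790) = 279867 + ((5 - 12994) - 8)/181154 = 279867 + (-12989 - 8)*(1/181154) = 279867 - 12997*1/181154 = 279867 - 12997/181154 = 50699013521/181154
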